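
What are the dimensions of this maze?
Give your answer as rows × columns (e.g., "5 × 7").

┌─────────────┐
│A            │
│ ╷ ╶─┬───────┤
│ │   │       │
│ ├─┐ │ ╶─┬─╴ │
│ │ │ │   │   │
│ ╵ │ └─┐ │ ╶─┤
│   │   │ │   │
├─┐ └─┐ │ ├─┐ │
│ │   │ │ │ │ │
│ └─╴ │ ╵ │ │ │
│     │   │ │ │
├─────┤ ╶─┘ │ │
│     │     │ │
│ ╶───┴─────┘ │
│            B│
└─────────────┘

Counting the maze dimensions:
Rows (vertical): 8
Columns (horizontal): 7
Dimensions: 8 × 7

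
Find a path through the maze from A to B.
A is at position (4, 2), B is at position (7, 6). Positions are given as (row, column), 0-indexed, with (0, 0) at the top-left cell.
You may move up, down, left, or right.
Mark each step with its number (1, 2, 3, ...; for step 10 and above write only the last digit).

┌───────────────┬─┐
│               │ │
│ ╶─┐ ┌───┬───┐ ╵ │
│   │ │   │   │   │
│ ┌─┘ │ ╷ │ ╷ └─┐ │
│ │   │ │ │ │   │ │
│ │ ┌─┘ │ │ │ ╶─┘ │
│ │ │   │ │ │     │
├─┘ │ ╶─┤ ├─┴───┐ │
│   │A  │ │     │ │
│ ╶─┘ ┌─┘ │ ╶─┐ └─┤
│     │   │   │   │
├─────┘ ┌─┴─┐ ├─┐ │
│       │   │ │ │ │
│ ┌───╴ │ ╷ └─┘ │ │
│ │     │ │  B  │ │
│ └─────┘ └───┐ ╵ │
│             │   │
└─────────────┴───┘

Finding the shortest path from (4, 2) to (7, 6):
Path length: 25 steps
Directions: up → right → up → up → right → down → down → down → down → left → down → left → left → left → down → down → right → right → right → right → up → up → right → down → right

Solution:

┌───────────────┬─┐
│               │ │
│ ╶─┐ ┌───┬───┐ ╵ │
│   │ │4 5│   │   │
│ ┌─┘ │ ╷ │ ╷ └─┐ │
│ │   │3│6│ │   │ │
│ │ ┌─┘ │ │ │ ╶─┘ │
│ │ │1 2│7│ │     │
├─┘ │ ╶─┤ ├─┴───┐ │
│   │A  │8│     │ │
│ ╶─┘ ┌─┘ │ ╶─┐ └─┤
│     │0 9│   │   │
├─────┘ ┌─┴─┐ ├─┐ │
│4 3 2 1│2 3│ │ │ │
│ ┌───╴ │ ╷ └─┘ │ │
│5│     │1│4 B  │ │
│ └─────┘ └───┐ ╵ │
│6 7 8 9 0    │   │
└─────────────┴───┘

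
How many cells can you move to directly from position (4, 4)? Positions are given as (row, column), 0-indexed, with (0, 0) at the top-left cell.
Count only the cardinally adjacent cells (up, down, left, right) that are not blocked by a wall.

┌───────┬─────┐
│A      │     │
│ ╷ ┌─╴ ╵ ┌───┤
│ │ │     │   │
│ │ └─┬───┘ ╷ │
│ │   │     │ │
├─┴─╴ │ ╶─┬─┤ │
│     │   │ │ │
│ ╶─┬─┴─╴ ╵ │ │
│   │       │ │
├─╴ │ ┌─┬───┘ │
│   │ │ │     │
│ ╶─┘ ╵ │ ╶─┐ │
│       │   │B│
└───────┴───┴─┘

Checking passable neighbors of (4, 4):
Neighbors: (3, 4), (4, 3), (4, 5)
Count: 3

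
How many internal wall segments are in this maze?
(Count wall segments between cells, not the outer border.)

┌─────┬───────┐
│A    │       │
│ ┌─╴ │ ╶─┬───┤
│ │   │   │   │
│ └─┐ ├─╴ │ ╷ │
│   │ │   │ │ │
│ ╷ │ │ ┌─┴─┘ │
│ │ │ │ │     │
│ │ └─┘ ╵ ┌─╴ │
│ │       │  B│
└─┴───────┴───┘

Counting internal wall segments:
Total internal walls: 24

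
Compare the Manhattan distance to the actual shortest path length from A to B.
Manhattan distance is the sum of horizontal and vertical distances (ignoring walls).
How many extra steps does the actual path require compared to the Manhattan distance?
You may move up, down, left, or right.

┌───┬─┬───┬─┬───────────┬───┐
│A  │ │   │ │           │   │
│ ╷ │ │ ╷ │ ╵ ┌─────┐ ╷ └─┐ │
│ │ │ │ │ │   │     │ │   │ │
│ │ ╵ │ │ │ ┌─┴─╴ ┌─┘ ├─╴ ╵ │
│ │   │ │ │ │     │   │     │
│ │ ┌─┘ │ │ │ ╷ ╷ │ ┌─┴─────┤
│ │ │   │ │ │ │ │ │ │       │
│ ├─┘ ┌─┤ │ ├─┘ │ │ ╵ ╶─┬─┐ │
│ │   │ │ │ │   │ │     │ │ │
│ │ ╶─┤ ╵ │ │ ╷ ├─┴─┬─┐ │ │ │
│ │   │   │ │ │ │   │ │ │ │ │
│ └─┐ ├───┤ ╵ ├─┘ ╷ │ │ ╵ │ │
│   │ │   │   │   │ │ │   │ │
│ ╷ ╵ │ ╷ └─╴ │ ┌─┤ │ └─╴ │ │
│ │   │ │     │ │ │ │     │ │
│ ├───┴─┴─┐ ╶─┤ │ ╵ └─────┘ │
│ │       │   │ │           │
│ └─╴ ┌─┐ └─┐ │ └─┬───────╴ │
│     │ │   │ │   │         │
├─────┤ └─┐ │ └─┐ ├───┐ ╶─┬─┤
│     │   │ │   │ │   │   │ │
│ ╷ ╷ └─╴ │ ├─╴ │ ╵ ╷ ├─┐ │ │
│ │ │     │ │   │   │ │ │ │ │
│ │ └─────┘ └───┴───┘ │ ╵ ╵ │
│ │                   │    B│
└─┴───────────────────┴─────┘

Manhattan distance: |12 - 0| + |13 - 0| = 25
Actual path length: 53
Extra steps: 53 - 25 = 28

Solution:

┌───┬─┬───┬─┬───────────┬───┐
│A  │ │   │ │           │   │
│ ╷ │ │ ╷ │ ╵ ┌─────┐ ╷ └─┐ │
│↓│ │ │ │ │   │     │ │   │ │
│ │ ╵ │ │ │ ┌─┴─╴ ┌─┘ ├─╴ ╵ │
│↓│   │ │ │ │     │   │     │
│ │ ┌─┘ │ │ │ ╷ ╷ │ ┌─┴─────┤
│↓│ │   │ │ │ │ │ │ │       │
│ ├─┘ ┌─┤ │ ├─┘ │ │ ╵ ╶─┬─┐ │
│↓│   │ │ │ │   │ │     │ │ │
│ │ ╶─┤ ╵ │ │ ╷ ├─┴─┬─┐ │ │ │
│↓│   │   │ │ │ │↱ ↓│ │ │ │ │
│ └─┐ ├───┤ ╵ ├─┘ ╷ │ │ ╵ │ │
│↓  │ │   │   │↱ ↑│↓│ │   │ │
│ ╷ ╵ │ ╷ └─╴ │ ┌─┤ │ └─╴ │ │
│↓│   │ │     │↑│ │↓│     │ │
│ ├───┴─┴─┐ ╶─┤ │ ╵ └─────┘ │
│↓│  ↱ → ↓│   │↑│  ↳ → → → ↓│
│ └─╴ ┌─┐ └─┐ │ └─┬───────╴ │
│↳ → ↑│ │↳ ↓│ │↑ ↰│    ↓ ← ↲│
├─────┤ └─┐ │ └─┐ ├───┐ ╶─┬─┤
│     │   │↓│   │↑│↓ ↰│↳ ↓│ │
│ ╷ ╷ └─╴ │ ├─╴ │ ╵ ╷ ├─┐ │ │
│ │ │     │↓│   │↑ ↲│↑│ │↓│ │
│ │ └─────┘ └───┴───┘ │ ╵ ╵ │
│ │        ↳ → → → → ↑│  ↳ B│
└─┴───────────────────┴─────┘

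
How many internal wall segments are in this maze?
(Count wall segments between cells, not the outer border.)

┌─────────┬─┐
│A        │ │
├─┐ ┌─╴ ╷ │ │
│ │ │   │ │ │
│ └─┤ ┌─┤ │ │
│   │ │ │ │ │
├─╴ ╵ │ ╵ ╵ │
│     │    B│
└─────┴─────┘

Counting internal wall segments:
Total internal walls: 15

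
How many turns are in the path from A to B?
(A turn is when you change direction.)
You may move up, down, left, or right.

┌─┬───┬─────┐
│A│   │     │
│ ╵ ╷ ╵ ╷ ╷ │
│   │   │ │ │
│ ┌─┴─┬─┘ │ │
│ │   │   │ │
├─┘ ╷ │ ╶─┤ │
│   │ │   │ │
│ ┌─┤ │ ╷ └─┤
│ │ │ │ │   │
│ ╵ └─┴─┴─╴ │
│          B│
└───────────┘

Directions: down, right, up, right, down, right, up, right, down, down, left, down, right, down, right, down
Number of turns: 14

Solution:

┌─┬───┬─────┐
│A│↱ ↓│↱ ↓  │
│ ╵ ╷ ╵ ╷ ╷ │
│↳ ↑│↳ ↑│↓│ │
│ ┌─┴─┬─┘ │ │
│ │   │↓ ↲│ │
├─┘ ╷ │ ╶─┤ │
│   │ │↳ ↓│ │
│ ┌─┤ │ ╷ └─┤
│ │ │ │ │↳ ↓│
│ ╵ └─┴─┴─╴ │
│          B│
└───────────┘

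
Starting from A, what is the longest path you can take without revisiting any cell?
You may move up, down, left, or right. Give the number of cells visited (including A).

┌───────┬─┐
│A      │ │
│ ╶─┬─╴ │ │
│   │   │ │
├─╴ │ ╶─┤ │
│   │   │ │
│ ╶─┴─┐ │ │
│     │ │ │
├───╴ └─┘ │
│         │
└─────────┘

Finding longest simple path using DFS:
Start: (0, 0)
Longest path visits 15 cells
Path: A → down → right → down → left → down → right → right → down → right → right → up → up → up → up

Solution:

┌───────┬─┐
│A      │B│
│ ╶─┬─╴ │ │
│↳ ↓│   │↑│
├─╴ │ ╶─┤ │
│↓ ↲│   │↑│
│ ╶─┴─┐ │ │
│↳ → ↓│ │↑│
├───╴ └─┘ │
│    ↳ → ↑│
└─────────┘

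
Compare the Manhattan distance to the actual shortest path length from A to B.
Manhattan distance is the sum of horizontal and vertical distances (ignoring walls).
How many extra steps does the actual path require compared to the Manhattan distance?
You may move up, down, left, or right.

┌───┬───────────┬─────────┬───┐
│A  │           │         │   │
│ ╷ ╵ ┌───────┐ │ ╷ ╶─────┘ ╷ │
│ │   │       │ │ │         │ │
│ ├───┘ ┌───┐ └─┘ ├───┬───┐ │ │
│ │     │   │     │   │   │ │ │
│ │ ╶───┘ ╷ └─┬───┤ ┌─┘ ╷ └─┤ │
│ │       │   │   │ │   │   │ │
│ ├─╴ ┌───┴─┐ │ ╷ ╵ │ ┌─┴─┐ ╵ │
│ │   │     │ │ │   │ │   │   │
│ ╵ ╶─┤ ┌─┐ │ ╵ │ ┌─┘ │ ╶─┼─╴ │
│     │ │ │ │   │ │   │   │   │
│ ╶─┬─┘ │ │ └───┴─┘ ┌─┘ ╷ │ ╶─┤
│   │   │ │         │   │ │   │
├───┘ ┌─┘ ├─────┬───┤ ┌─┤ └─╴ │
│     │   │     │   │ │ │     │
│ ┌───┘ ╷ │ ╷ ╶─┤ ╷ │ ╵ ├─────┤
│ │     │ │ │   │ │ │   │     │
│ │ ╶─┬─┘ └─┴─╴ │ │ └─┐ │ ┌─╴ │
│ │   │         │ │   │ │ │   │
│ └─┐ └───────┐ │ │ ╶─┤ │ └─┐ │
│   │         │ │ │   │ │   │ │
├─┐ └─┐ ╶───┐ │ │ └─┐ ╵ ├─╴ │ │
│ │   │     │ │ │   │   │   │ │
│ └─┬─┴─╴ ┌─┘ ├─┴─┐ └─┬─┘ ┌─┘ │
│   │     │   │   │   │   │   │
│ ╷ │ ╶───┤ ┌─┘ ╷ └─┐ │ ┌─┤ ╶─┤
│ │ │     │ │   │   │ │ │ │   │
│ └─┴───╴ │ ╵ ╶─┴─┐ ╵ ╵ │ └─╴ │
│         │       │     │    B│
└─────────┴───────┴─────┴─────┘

Manhattan distance: |14 - 0| + |14 - 0| = 28
Actual path length: 88
Extra steps: 88 - 28 = 60

Solution:

┌───┬───────────┬─────────┬───┐
│A  │           │↱ ↓      │↱ ↓│
│ ╷ ╵ ┌───────┐ │ ╷ ╶─────┘ ╷ │
│↓│   │↱ → → ↓│ │↑│↳ → → → ↑│↓│
│ ├───┘ ┌───┐ └─┘ ├───┬───┐ │ │
│↓│↱ → ↑│   │↳ → ↑│   │   │ │↓│
│ │ ╶───┘ ╷ └─┬───┤ ┌─┘ ╷ └─┤ │
│↓│↑ ↰    │   │   │ │   │   │↓│
│ ├─╴ ┌───┴─┐ │ ╷ ╵ │ ┌─┴─┐ ╵ │
│↓│↱ ↑│     │ │ │   │ │   │  ↓│
│ ╵ ╶─┤ ┌─┐ │ ╵ │ ┌─┘ │ ╶─┼─╴ │
│↳ ↑  │ │ │ │   │ │   │↓ ↰│↓ ↲│
│ ╶─┬─┘ │ │ └───┴─┘ ┌─┘ ╷ │ ╶─┤
│   │   │ │         │↓ ↲│↑│↳ ↓│
├───┘ ┌─┘ ├─────┬───┤ ┌─┤ └─╴ │
│     │   │     │↓ ↰│↓│ │↑ ← ↲│
│ ┌───┘ ╷ │ ╷ ╶─┤ ╷ │ ╵ ├─────┤
│ │     │ │ │   │↓│↑│↳ ↓│↱ → ↓│
│ │ ╶─┬─┘ └─┴─╴ │ │ └─┐ │ ┌─╴ │
│ │   │         │↓│↑  │↓│↑│  ↓│
│ └─┐ └───────┐ │ │ ╶─┤ │ └─┐ │
│   │         │ │↓│↑ ↰│↓│↑ ↰│↓│
├─┐ └─┐ ╶───┐ │ │ └─┐ ╵ ├─╴ │ │
│ │   │     │ │ │↳ ↓│↑ ↲│↱ ↑│↓│
│ └─┬─┴─╴ ┌─┘ ├─┴─┐ └─┬─┘ ┌─┘ │
│   │     │   │   │↳ ↓│↱ ↑│↓ ↲│
│ ╷ │ ╶───┤ ┌─┘ ╷ └─┐ │ ┌─┤ ╶─┤
│ │ │     │ │   │   │↓│↑│ │↳ ↓│
│ └─┴───╴ │ ╵ ╶─┴─┐ ╵ ╵ │ └─╴ │
│         │       │  ↳ ↑│    B│
└─────────┴───────┴─────┴─────┘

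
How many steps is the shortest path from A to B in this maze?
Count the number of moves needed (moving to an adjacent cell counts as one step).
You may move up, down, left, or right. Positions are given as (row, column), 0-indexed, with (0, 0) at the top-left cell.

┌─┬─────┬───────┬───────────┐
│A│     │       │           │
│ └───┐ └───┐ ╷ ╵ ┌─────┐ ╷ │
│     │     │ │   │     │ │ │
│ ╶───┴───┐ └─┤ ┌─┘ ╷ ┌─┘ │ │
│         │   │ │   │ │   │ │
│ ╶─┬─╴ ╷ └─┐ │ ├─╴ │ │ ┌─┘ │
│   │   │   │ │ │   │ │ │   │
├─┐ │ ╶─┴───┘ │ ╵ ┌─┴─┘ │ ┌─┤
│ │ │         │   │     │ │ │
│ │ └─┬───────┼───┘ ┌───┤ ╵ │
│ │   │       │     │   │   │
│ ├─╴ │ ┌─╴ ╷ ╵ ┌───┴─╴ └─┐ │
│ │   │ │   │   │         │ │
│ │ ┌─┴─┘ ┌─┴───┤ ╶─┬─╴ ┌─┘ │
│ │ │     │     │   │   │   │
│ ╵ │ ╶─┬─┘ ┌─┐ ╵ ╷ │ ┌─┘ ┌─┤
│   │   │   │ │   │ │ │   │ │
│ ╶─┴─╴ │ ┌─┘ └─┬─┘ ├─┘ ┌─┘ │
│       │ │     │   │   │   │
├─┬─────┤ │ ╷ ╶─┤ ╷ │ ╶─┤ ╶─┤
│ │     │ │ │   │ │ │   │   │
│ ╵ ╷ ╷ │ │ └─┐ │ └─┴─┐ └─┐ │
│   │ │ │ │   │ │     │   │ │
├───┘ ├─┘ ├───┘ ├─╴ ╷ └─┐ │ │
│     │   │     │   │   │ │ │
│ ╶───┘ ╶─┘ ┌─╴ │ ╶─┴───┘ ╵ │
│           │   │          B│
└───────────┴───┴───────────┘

Using BFS to find shortest path:
Start: (0, 0), End: (13, 13)
Path found:
(0,0) → (1,0) → (2,0) → (3,0) → (3,1) → (4,1) → (5,1) → (5,2) → (6,2) → (6,1) → (7,1) → (8,1) → (8,0) → (9,0) → (9,1) → (9,2) → (9,3) → (8,3) → (8,2) → (7,2) → (7,3) → (7,4) → (6,4) → (6,5) → (5,5) → (5,6) → (6,6) → (6,7) → (5,7) → (5,8) → (5,9) → (4,9) → (4,10) → (4,11) → (3,11) → (2,11) → (2,12) → (1,12) → (0,12) → (0,13) → (1,13) → (2,13) → (3,13) → (3,12) → (4,12) → (5,12) → (5,13) → (6,13) → (7,13) → (7,12) → (8,12) → (8,11) → (9,11) → (9,10) → (10,10) → (10,11) → (11,11) → (11,12) → (12,12) → (13,12) → (13,13)
Number of steps: 60

Solution:

┌─┬─────┬───────┬───────────┐
│A│     │       │        ↱ ↓│
│ └───┐ └───┐ ╷ ╵ ┌─────┐ ╷ │
│↓    │     │ │   │     │↑│↓│
│ ╶───┴───┐ └─┤ ┌─┘ ╷ ┌─┘ │ │
│↓        │   │ │   │ │↱ ↑│↓│
│ ╶─┬─╴ ╷ └─┐ │ ├─╴ │ │ ┌─┘ │
│↳ ↓│   │   │ │ │   │ │↑│↓ ↲│
├─┐ │ ╶─┴───┘ │ ╵ ┌─┴─┘ │ ┌─┤
│ │↓│         │   │↱ → ↑│↓│ │
│ │ └─┬───────┼───┘ ┌───┤ ╵ │
│ │↳ ↓│    ↱ ↓│↱ → ↑│   │↳ ↓│
│ ├─╴ │ ┌─╴ ╷ ╵ ┌───┴─╴ └─┐ │
│ │↓ ↲│ │↱ ↑│↳ ↑│         │↓│
│ │ ┌─┴─┘ ┌─┴───┤ ╶─┬─╴ ┌─┘ │
│ │↓│↱ → ↑│     │   │   │↓ ↲│
│ ╵ │ ╶─┬─┘ ┌─┐ ╵ ╷ │ ┌─┘ ┌─┤
│↓ ↲│↑ ↰│   │ │   │ │ │↓ ↲│ │
│ ╶─┴─╴ │ ┌─┘ └─┬─┘ ├─┘ ┌─┘ │
│↳ → → ↑│ │     │   │↓ ↲│   │
├─┬─────┤ │ ╷ ╶─┤ ╷ │ ╶─┤ ╶─┤
│ │     │ │ │   │ │ │↳ ↓│   │
│ ╵ ╷ ╷ │ │ └─┐ │ └─┴─┐ └─┐ │
│   │ │ │ │   │ │     │↳ ↓│ │
├───┘ ├─┘ ├───┘ ├─╴ ╷ └─┐ │ │
│     │   │     │   │   │↓│ │
│ ╶───┘ ╶─┘ ┌─╴ │ ╶─┴───┘ ╵ │
│           │   │        ↳ B│
└───────────┴───┴───────────┘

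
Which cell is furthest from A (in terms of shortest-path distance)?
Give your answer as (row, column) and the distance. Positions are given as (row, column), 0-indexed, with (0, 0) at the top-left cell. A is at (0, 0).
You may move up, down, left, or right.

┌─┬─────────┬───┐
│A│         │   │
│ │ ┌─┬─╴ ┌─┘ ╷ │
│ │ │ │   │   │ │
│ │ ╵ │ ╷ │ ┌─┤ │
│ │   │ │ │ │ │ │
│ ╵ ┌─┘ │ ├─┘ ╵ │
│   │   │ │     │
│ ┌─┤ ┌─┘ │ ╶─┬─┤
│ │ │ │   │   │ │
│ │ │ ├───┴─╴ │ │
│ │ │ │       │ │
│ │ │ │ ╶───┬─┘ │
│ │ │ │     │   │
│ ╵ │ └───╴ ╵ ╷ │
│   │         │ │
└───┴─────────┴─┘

Computing BFS distances from A to all cells:
Furthest cell: (2, 5)
Distance: 41 steps

Path from A to the furthest cell:

┌─┬─────────┬───┐
│A│↱ → → ↓  │↓ ↰│
│ │ ┌─┬─╴ ┌─┘ ╷ │
│↓│↑│ │↓ ↲│↓ ↲│↑│
│ │ ╵ │ ╷ │ ┌─┤ │
│↓│↑  │↓│ │B│ │↑│
│ ╵ ┌─┘ │ ├─┘ ╵ │
│↳ ↑│↓ ↲│ │↱ → ↑│
│ ┌─┤ ┌─┘ │ ╶─┬─┤
│ │ │↓│   │↑ ↰│ │
│ │ │ ├───┴─╴ │ │
│ │ │↓│↱ → → ↑│ │
│ │ │ │ ╶───┬─┘ │
│ │ │↓│↑ ← ↰│   │
│ ╵ │ └───╴ ╵ ╷ │
│   │↳ → → ↑  │ │
└───┴─────────┴─┘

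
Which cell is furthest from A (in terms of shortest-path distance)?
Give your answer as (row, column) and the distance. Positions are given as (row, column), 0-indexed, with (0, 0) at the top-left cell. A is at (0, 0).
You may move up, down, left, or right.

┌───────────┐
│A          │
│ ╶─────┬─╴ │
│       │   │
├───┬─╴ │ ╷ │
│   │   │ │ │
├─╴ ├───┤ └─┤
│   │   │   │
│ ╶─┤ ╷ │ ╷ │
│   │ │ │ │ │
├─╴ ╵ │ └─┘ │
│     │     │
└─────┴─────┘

Computing BFS distances from A to all cells:
Furthest cell: (2, 0)
Distance: 26 steps

Path from A to the furthest cell:

┌───────────┐
│A → → → → ↓│
│ ╶─────┬─╴ │
│       │↓ ↲│
├───┬─╴ │ ╷ │
│B ↰│   │↓│ │
├─╴ ├───┤ └─┤
│↱ ↑│↓ ↰│↳ ↓│
│ ╶─┤ ╷ │ ╷ │
│↑ ↰│↓│↑│ │↓│
├─╴ ╵ │ └─┘ │
│  ↑ ↲│↑ ← ↲│
└─────┴─────┘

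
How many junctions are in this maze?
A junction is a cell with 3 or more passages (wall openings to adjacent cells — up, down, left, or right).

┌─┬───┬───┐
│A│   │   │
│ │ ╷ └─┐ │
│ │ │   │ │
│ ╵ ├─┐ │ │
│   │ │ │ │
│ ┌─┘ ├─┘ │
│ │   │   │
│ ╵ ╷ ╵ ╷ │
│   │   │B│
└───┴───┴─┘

Checking each cell for number of passages:

Junctions found (3+ passages):
  (2, 0): 3 passages
  (3, 2): 3 passages
  (3, 4): 3 passages
Total junctions: 3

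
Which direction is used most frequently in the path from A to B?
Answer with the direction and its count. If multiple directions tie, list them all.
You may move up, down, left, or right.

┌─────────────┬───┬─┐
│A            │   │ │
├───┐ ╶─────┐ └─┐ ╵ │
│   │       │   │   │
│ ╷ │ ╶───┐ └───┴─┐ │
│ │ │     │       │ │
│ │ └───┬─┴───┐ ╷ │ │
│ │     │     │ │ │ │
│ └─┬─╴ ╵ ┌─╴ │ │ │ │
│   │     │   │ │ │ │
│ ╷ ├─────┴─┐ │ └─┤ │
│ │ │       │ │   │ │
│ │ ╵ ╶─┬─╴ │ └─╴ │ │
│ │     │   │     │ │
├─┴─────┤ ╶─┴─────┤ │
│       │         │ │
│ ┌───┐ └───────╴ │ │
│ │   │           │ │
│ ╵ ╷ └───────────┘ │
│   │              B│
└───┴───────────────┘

Directions: right, right, down, right, right, right, down, right, right, down, down, down, right, down, left, left, up, up, up, left, left, down, left, up, left, left, up, up, left, down, down, down, right, down, down, right, up, right, right, right, down, left, down, right, right, right, right, down, left, left, left, left, left, up, left, left, left, down, down, right, up, right, down, right, right, right, right, right, right, right
Counts: {'right': 26, 'down': 18, 'left': 17, 'up': 9}
Most common: right (26 times)

Solution:

┌─────────────┬───┬─┐
│A → ↓        │   │ │
├───┐ ╶─────┐ └─┐ ╵ │
│↓ ↰│↳ → → ↓│   │   │
│ ╷ │ ╶───┐ └───┴─┐ │
│↓│↑│     │↳ → ↓  │ │
│ │ └───┬─┴───┐ ╷ │ │
│↓│↑ ← ↰│↓ ← ↰│↓│ │ │
│ └─┬─╴ ╵ ┌─╴ │ │ │ │
│↳ ↓│  ↑ ↲│  ↑│↓│ │ │
│ ╷ ├─────┴─┐ │ └─┤ │
│ │↓│↱ → → ↓│↑│↳ ↓│ │
│ │ ╵ ╶─┬─╴ │ └─╴ │ │
│ │↳ ↑  │↓ ↲│↑ ← ↲│ │
├─┴─────┤ ╶─┴─────┤ │
│↓ ← ← ↰│↳ → → → ↓│ │
│ ┌───┐ └───────╴ │ │
│↓│↱ ↓│↑ ← ← ← ← ↲│ │
│ ╵ ╷ └───────────┘ │
│↳ ↑│↳ → → → → → → B│
└───┴───────────────┘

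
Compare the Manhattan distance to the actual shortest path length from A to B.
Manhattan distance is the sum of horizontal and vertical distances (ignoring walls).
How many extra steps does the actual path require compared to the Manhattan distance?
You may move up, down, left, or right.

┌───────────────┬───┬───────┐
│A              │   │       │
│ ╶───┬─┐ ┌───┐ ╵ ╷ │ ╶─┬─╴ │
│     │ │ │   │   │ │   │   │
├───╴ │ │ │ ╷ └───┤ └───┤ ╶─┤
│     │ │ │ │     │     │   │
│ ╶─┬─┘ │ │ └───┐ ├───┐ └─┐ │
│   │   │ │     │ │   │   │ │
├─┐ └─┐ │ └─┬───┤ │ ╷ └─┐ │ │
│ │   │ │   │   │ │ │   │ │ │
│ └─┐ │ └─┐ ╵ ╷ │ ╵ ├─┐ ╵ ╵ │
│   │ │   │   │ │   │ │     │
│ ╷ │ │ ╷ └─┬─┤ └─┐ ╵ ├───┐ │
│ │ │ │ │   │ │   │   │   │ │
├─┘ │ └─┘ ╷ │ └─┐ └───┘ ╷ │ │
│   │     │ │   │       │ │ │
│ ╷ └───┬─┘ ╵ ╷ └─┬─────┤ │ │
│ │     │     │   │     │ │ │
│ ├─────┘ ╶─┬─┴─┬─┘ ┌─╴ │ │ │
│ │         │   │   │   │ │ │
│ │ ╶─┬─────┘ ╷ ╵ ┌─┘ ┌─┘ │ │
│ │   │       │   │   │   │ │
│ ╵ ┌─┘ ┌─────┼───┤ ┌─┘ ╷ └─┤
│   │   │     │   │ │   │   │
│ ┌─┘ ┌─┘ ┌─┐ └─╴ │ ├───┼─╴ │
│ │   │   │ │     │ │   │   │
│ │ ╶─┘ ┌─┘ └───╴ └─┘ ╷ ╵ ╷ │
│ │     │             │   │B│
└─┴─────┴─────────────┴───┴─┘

Manhattan distance: |13 - 0| + |13 - 0| = 26
Actual path length: 30
Extra steps: 30 - 26 = 4

Solution:

┌───────────────┬───┬───────┐
│A → → → ↓      │   │       │
│ ╶───┬─┐ ┌───┐ ╵ ╷ │ ╶─┬─╴ │
│     │ │↓│   │   │ │   │   │
├───╴ │ │ │ ╷ └───┤ └───┤ ╶─┤
│     │ │↓│ │     │     │   │
│ ╶─┬─┘ │ │ └───┐ ├───┐ └─┐ │
│   │   │↓│     │ │   │   │ │
├─┐ └─┐ │ └─┬───┤ │ ╷ └─┐ │ │
│ │   │ │↳ ↓│↱ ↓│ │ │   │ │ │
│ └─┐ │ └─┐ ╵ ╷ │ ╵ ├─┐ ╵ ╵ │
│   │ │   │↳ ↑│↓│   │ │     │
│ ╷ │ │ ╷ └─┬─┤ └─┐ ╵ ├───┐ │
│ │ │ │ │   │ │↳ ↓│   │↱ ↓│ │
├─┘ │ └─┘ ╷ │ └─┐ └───┘ ╷ │ │
│   │     │ │   │↳ → → ↑│↓│ │
│ ╷ └───┬─┘ ╵ ╷ └─┬─────┤ │ │
│ │     │     │   │     │↓│ │
│ ├─────┘ ╶─┬─┴─┬─┘ ┌─╴ │ │ │
│ │         │   │   │   │↓│ │
│ │ ╶─┬─────┘ ╷ ╵ ┌─┘ ┌─┘ │ │
│ │   │       │   │   │  ↓│ │
│ ╵ ┌─┘ ┌─────┼───┤ ┌─┘ ╷ └─┤
│   │   │     │   │ │   │↳ ↓│
│ ┌─┘ ┌─┘ ┌─┐ └─╴ │ ├───┼─╴ │
│ │   │   │ │     │ │   │  ↓│
│ │ ╶─┘ ┌─┘ └───╴ └─┘ ╷ ╵ ╷ │
│ │     │             │   │B│
└─┴─────┴─────────────┴───┴─┘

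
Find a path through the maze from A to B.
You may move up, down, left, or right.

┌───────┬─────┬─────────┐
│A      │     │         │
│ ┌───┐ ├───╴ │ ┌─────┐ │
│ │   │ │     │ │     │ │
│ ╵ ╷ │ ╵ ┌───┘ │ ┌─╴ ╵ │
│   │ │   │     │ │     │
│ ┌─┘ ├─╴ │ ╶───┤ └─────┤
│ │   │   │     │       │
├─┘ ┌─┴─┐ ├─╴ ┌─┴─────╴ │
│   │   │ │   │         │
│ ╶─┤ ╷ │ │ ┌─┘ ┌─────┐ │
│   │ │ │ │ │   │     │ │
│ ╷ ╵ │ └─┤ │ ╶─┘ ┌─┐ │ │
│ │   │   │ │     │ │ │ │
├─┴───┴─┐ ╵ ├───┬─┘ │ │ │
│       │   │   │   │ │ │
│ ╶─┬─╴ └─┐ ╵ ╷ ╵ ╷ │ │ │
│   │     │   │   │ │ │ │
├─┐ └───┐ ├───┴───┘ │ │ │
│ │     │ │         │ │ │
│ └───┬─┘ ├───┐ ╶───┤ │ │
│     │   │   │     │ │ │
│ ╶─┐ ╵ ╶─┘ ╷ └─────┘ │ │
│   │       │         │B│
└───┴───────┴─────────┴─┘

Finding the shortest path through the maze:
Path length: 56 steps
Directions: down → down → right → up → right → down → down → left → down → left → down → right → down → right → up → up → right → down → down → right → down → right → up → up → up → right → up → left → up → right → right → up → up → right → right → right → right → down → down → left → up → left → left → down → down → right → right → right → down → down → down → down → down → down → down → down

Solution:

┌───────┬─────┬─────────┐
│A      │     │↱ → → → ↓│
│ ┌───┐ ├───╴ │ ┌─────┐ │
│↓│↱ ↓│ │     │↑│↓ ← ↰│↓│
│ ╵ ╷ │ ╵ ┌───┘ │ ┌─╴ ╵ │
│↳ ↑│↓│   │↱ → ↑│↓│  ↑ ↲│
│ ┌─┘ ├─╴ │ ╶───┤ └─────┤
│ │↓ ↲│   │↑ ↰  │↳ → → ↓│
├─┘ ┌─┴─┐ ├─╴ ┌─┴─────╴ │
│↓ ↲│↱ ↓│ │↱ ↑│        ↓│
│ ╶─┤ ╷ │ │ ┌─┘ ┌─────┐ │
│↳ ↓│↑│↓│ │↑│   │     │↓│
│ ╷ ╵ │ └─┤ │ ╶─┘ ┌─┐ │ │
│ │↳ ↑│↳ ↓│↑│     │ │ │↓│
├─┴───┴─┐ ╵ ├───┬─┘ │ │ │
│       │↳ ↑│   │   │ │↓│
│ ╶─┬─╴ └─┐ ╵ ╷ ╵ ╷ │ │ │
│   │     │   │   │ │ │↓│
├─┐ └───┐ ├───┴───┘ │ │ │
│ │     │ │         │ │↓│
│ └───┬─┘ ├───┐ ╶───┤ │ │
│     │   │   │     │ │↓│
│ ╶─┐ ╵ ╶─┘ ╷ └─────┘ │ │
│   │       │         │B│
└───┴───────┴─────────┴─┘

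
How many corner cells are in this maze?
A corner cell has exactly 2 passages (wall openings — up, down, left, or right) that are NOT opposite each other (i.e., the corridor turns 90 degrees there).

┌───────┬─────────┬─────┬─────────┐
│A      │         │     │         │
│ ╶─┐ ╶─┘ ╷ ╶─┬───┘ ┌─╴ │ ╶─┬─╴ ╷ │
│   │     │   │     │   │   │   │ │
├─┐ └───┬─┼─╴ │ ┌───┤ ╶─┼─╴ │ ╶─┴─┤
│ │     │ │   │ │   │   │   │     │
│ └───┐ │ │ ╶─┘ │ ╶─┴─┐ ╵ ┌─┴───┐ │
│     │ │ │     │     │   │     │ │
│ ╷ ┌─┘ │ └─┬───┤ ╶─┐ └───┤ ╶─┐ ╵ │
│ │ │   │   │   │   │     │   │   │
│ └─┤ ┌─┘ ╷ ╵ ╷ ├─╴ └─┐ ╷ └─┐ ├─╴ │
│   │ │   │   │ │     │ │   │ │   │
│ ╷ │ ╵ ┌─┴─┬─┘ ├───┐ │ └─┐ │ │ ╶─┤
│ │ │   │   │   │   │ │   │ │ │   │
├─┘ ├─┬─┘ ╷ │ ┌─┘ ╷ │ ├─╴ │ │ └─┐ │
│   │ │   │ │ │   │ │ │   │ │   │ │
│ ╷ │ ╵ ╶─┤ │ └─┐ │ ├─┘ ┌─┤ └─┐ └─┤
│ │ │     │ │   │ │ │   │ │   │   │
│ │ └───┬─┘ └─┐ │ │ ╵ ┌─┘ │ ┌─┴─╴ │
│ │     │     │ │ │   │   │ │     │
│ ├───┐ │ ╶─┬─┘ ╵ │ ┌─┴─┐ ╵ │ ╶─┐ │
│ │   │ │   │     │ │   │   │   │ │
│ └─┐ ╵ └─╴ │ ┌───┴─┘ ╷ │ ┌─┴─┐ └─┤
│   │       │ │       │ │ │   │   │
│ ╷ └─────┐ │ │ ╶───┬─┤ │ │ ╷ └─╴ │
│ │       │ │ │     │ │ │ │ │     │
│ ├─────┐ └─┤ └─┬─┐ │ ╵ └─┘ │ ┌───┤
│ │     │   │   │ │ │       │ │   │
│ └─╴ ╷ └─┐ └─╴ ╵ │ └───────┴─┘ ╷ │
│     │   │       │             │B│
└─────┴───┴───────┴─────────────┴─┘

Counting corner cells (2 non-opposite passages):
Total corners: 130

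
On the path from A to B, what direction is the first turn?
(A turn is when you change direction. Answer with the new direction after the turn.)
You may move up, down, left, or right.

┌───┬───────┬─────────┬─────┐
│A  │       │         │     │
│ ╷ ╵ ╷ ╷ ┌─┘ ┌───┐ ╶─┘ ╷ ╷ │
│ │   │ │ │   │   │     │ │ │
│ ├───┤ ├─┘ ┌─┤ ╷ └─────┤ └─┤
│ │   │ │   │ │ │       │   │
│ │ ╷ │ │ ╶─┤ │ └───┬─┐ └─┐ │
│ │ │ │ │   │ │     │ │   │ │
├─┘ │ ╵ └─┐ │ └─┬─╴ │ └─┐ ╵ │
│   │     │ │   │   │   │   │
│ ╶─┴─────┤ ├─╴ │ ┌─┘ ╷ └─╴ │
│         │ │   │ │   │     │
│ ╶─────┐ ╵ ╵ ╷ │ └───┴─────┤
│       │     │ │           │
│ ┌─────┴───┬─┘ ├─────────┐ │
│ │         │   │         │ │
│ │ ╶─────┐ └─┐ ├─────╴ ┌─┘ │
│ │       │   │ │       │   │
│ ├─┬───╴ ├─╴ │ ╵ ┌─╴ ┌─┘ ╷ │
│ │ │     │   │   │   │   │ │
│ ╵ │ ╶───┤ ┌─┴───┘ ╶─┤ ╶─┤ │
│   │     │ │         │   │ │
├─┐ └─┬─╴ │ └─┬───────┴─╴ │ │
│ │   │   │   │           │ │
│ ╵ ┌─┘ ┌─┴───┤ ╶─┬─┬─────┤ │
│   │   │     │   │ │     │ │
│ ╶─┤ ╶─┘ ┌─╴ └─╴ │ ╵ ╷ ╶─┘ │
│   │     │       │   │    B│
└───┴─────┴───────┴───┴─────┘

Directions: right, down, right, up, right, down, down, down, down, left, up, up, left, down, down, left, down, right, right, right, right, down, right, up, up, up, left, up, right, up, right, up, right, right, right, down, right, right, up, right, down, down, right, down, down, left, up, left, up, left, left, left, up, left, down, down, right, right, down, left, down, down, right, right, right, right, right, down, down, down, down, down, down, down
First turn direction: down

Solution:

┌───┬───────┬─────────┬─────┐
│A ↓│↱ ↓    │↱ → → ↓  │↱ ↓  │
│ ╷ ╵ ╷ ╷ ┌─┘ ┌───┐ ╶─┘ ╷ ╷ │
│ │↳ ↑│↓│ │↱ ↑│↓ ↰│↳ → ↑│↓│ │
│ ├───┤ ├─┘ ┌─┤ ╷ └─────┤ └─┤
│ │↓ ↰│↓│↱ ↑│ │↓│↑ ← ← ↰│↳ ↓│
│ │ ╷ │ │ ╶─┤ │ └───┬─┐ └─┐ │
│ │↓│↑│↓│↑ ↰│ │↳ → ↓│ │↑ ↰│↓│
├─┘ │ ╵ └─┐ │ └─┬─╴ │ └─┐ ╵ │
│↓ ↲│↑ ↲  │↑│   │↓ ↲│   │↑ ↲│
│ ╶─┴─────┤ ├─╴ │ ┌─┘ ╷ └─╴ │
│↳ → → → ↓│↑│   │↓│   │     │
│ ╶─────┐ ╵ ╵ ╷ │ └───┴─────┤
│       │↳ ↑  │ │↳ → → → → ↓│
│ ┌─────┴───┬─┘ ├─────────┐ │
│ │         │   │         │↓│
│ │ ╶─────┐ └─┐ ├─────╴ ┌─┘ │
│ │       │   │ │       │  ↓│
│ ├─┬───╴ ├─╴ │ ╵ ┌─╴ ┌─┘ ╷ │
│ │ │     │   │   │   │   │↓│
│ ╵ │ ╶───┤ ┌─┴───┘ ╶─┤ ╶─┤ │
│   │     │ │         │   │↓│
├─┐ └─┬─╴ │ └─┬───────┴─╴ │ │
│ │   │   │   │           │↓│
│ ╵ ┌─┘ ┌─┴───┤ ╶─┬─┬─────┤ │
│   │   │     │   │ │     │↓│
│ ╶─┤ ╶─┘ ┌─╴ └─╴ │ ╵ ╷ ╶─┘ │
│   │     │       │   │    B│
└───┴─────┴───────┴───┴─────┘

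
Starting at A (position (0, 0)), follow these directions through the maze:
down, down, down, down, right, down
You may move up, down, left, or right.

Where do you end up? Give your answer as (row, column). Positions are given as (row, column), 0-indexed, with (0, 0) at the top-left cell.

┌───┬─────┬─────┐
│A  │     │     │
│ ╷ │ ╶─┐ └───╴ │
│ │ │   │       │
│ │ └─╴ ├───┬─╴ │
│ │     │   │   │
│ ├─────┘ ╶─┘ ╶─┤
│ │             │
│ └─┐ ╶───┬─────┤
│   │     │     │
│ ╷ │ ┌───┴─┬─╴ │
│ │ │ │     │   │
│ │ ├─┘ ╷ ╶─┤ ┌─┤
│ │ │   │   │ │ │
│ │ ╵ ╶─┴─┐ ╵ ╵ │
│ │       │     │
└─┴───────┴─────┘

Following directions step by step:
Start: (0, 0)
  down: (0, 0) → (1, 0)
  down: (1, 0) → (2, 0)
  down: (2, 0) → (3, 0)
  down: (3, 0) → (4, 0)
  right: (4, 0) → (4, 1)
  down: (4, 1) → (5, 1)
Final position: (5, 1)

Path taken:

┌───┬─────┬─────┐
│A  │     │     │
│ ╷ │ ╶─┐ └───╴ │
│↓│ │   │       │
│ │ └─╴ ├───┬─╴ │
│↓│     │   │   │
│ ├─────┘ ╶─┘ ╶─┤
│↓│             │
│ └─┐ ╶───┬─────┤
│↳ ↓│     │     │
│ ╷ │ ┌───┴─┬─╴ │
│ │B│ │     │   │
│ │ ├─┘ ╷ ╶─┤ ┌─┤
│ │ │   │   │ │ │
│ │ ╵ ╶─┴─┐ ╵ ╵ │
│ │       │     │
└─┴───────┴─────┘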